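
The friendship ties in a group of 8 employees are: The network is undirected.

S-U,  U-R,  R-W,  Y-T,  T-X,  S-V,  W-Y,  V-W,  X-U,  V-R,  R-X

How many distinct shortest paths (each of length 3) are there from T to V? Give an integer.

The shortest distance is 3. The length-3 paths are: T–X–R–V; T–Y–W–V.
That gives 2 distinct shortest paths.

2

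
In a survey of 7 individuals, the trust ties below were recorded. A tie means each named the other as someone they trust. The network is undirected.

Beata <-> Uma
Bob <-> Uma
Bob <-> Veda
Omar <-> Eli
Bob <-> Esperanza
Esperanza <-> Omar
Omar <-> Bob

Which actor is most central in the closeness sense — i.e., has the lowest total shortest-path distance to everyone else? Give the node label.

Farness (sum of distances to all others) for each node — Beata:16, Bob:8, Eli:15, Esperanza:11, Omar:10, Uma:11, Veda:13.
The smallest farness is 8, for Bob, so Bob has the highest closeness.

Bob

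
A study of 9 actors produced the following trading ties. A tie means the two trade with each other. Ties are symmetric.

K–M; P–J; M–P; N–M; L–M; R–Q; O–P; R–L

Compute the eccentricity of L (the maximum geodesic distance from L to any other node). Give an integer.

Distances from L: J:3, K:2, M:1, N:2, O:3, P:2, Q:2, R:1.
The largest is 3 (to O and J), so the eccentricity of L is 3.

3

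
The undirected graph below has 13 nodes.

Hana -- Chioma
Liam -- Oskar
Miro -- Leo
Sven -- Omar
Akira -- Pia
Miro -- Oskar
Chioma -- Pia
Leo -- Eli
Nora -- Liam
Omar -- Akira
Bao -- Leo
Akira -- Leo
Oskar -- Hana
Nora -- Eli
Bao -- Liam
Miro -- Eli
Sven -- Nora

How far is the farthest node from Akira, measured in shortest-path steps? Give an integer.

3

Distances from Akira: Bao:2, Chioma:2, Eli:2, Hana:3, Leo:1, Liam:3, Miro:2, Nora:3, Omar:1, Oskar:3, Pia:1, Sven:2.
The largest is 3 (to Liam, Nora, Oskar, and Hana), so the eccentricity of Akira is 3.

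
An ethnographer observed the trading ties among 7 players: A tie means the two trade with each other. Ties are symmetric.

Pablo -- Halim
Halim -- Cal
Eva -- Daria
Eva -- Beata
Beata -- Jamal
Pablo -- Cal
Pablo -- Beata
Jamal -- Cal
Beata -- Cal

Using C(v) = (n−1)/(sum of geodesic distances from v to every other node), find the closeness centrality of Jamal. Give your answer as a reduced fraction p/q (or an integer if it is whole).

6/11

Distances from Jamal: Beata:1, Cal:1, Daria:3, Eva:2, Halim:2, Pablo:2. Sum = 11.
n = 7, so closeness = 6/11.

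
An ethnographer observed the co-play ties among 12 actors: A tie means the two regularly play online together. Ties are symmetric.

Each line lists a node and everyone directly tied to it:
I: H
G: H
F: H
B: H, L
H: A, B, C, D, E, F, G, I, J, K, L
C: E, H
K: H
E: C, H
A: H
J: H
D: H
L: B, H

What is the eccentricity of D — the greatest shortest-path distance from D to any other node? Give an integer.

2

Distances from D: A:2, B:2, C:2, E:2, F:2, G:2, H:1, I:2, J:2, K:2, L:2.
The largest is 2 (to B, J, L, C, E, F, A, G, K, and I), so the eccentricity of D is 2.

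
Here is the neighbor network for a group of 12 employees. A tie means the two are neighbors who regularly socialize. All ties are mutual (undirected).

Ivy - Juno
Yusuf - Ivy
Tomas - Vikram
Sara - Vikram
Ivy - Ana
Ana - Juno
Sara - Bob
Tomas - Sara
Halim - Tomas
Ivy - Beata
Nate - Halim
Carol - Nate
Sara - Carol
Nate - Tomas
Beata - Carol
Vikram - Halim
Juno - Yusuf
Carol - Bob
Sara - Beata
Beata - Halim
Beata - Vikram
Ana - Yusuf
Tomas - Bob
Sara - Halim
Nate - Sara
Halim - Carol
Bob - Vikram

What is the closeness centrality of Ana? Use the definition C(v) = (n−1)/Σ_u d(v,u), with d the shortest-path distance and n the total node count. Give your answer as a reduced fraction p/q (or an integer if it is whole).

11/29

Distances from Ana: Beata:2, Bob:4, Carol:3, Halim:3, Ivy:1, Juno:1, Nate:4, Sara:3, Tomas:4, Vikram:3, Yusuf:1. Sum = 29.
n = 12, so closeness = 11/29.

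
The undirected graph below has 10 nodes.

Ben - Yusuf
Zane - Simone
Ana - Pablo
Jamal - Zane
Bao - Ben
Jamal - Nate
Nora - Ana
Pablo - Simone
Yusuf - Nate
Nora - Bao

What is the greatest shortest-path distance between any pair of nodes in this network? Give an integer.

5

Eccentricity of each node (its greatest distance to any other): Ana:5, Bao:5, Ben:5, Jamal:5, Nate:5, Nora:5, Pablo:5, Simone:5, Yusuf:5, Zane:5.
The maximum eccentricity is 5, realized for instance by the pair Ana–Nate via Ana – Pablo – Simone – Zane – Jamal – Nate. So the diameter is 5.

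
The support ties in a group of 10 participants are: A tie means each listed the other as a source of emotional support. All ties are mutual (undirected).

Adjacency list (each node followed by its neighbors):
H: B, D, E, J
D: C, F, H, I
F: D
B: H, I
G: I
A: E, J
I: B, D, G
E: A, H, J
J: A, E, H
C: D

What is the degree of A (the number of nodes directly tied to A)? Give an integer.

2

A is directly tied to E and J. That is 2 neighbors, so the degree of A is 2.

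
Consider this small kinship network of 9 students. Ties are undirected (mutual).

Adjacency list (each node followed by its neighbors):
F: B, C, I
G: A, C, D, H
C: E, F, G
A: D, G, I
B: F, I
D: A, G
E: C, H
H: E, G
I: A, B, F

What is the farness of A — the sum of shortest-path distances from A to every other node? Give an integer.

14

Distances from A: B:2, C:2, D:1, E:3, F:2, G:1, H:2, I:1.
Sum = 2 + 2 + 1 + 3 + 2 + 1 + 2 + 1 = 14.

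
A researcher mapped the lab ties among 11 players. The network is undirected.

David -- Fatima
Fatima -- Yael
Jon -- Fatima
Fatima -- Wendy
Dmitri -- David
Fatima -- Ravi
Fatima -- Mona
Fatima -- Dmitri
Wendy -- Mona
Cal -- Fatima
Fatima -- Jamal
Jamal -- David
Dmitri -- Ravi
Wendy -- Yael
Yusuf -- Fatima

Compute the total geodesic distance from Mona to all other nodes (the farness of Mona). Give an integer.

Distances from Mona: Cal:2, David:2, Dmitri:2, Fatima:1, Jamal:2, Jon:2, Ravi:2, Wendy:1, Yael:2, Yusuf:2.
Sum = 2 + 2 + 2 + 1 + 2 + 2 + 2 + 1 + 2 + 2 = 18.

18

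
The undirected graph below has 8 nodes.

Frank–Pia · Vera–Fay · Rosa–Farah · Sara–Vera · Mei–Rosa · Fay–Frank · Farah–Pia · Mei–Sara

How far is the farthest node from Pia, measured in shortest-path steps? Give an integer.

4

Distances from Pia: Farah:1, Fay:2, Frank:1, Mei:3, Rosa:2, Sara:4, Vera:3.
The largest is 4 (to Sara), so the eccentricity of Pia is 4.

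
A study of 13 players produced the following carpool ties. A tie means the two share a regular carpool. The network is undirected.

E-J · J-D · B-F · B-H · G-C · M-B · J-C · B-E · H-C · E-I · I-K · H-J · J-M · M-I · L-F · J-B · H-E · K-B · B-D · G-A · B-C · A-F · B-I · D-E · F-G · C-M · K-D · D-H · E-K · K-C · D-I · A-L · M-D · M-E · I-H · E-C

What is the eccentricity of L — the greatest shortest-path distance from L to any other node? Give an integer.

Distances from L: A:1, B:2, C:3, D:3, E:3, F:1, G:2, H:3, I:3, J:3, K:3, M:3.
The largest is 3 (to C, D, H, I, E, M, K, and J), so the eccentricity of L is 3.

3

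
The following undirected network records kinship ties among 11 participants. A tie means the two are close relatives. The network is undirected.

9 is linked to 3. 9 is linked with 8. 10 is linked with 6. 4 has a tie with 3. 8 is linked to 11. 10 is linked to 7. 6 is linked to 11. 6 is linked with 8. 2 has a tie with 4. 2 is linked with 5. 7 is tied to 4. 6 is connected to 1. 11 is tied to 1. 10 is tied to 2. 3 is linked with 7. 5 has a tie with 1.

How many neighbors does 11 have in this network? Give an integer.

11 is directly tied to 1, 6, and 8. That is 3 neighbors, so the degree of 11 is 3.

3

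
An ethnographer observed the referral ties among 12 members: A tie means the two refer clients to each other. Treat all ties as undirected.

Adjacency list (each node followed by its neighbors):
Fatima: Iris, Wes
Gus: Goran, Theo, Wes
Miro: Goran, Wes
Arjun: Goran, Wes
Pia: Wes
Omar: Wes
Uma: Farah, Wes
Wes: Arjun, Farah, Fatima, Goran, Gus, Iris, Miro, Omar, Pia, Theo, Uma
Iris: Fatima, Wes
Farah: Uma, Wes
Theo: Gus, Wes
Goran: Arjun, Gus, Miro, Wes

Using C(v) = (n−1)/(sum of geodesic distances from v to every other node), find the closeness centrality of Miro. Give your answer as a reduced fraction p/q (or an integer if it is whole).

11/20

Distances from Miro: Arjun:2, Farah:2, Fatima:2, Goran:1, Gus:2, Iris:2, Omar:2, Pia:2, Theo:2, Uma:2, Wes:1. Sum = 20.
n = 12, so closeness = 11/20.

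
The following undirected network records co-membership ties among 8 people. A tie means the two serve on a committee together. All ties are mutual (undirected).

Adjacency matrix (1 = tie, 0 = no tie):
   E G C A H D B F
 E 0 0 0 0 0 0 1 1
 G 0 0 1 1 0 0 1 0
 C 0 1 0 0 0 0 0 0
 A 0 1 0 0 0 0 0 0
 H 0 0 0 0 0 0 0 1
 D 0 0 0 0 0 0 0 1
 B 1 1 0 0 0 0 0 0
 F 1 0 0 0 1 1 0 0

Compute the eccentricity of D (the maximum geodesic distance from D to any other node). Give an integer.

5

Distances from D: A:5, B:3, C:5, E:2, F:1, G:4, H:2.
The largest is 5 (to C and A), so the eccentricity of D is 5.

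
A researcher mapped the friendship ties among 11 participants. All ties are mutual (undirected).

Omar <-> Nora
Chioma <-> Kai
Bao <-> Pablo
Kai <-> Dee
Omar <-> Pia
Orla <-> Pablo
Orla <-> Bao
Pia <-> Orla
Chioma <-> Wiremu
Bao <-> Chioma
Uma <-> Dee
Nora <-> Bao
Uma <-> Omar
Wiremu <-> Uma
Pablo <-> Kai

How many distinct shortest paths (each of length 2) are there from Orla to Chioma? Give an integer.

The shortest distance is 2, and the only length-2 path is Orla–Bao–Chioma. So there is exactly 1 shortest path.

1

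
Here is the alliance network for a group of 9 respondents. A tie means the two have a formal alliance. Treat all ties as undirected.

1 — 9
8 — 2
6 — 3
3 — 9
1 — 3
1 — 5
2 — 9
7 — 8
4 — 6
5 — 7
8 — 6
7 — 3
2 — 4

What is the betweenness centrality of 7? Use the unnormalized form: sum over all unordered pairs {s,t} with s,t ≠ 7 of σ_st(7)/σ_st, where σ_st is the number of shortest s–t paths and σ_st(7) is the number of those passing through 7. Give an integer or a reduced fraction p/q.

64/15

Pairs whose geodesics pass through 7 — 8–5: 1; 8–1: 2/4; 8–3: 1/2; 5–3: 1/2; 5–6: 2/3; 5–4: 3/5; 5–2: 1/2.
All other pairs contribute 0.
Summing the contributions gives betweenness(7) = 64/15.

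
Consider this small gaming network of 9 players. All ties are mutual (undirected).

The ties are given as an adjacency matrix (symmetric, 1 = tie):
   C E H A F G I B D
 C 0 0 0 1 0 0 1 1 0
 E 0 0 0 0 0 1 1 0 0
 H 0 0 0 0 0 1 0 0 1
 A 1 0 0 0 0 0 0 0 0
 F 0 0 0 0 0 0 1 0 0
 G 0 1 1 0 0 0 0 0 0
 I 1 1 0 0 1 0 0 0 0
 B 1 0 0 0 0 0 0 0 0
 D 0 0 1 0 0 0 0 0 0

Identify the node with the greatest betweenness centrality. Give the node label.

Unnormalized betweenness of each node: A:0, B:0, C:13, D:0, E:15, F:0, G:12, H:7, I:19.
I has the largest value, 19, making it the main broker — the node through which the most shortest paths run.

I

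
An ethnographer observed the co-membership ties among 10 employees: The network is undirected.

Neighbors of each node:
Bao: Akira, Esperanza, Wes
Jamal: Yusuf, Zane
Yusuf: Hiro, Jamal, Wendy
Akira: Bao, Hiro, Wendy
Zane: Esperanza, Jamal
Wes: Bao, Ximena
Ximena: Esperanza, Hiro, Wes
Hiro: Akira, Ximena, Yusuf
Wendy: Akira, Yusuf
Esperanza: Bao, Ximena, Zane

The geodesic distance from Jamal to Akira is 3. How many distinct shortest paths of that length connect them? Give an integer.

The shortest distance is 3. The length-3 paths are: Jamal–Yusuf–Hiro–Akira; Jamal–Yusuf–Wendy–Akira.
That gives 2 distinct shortest paths.

2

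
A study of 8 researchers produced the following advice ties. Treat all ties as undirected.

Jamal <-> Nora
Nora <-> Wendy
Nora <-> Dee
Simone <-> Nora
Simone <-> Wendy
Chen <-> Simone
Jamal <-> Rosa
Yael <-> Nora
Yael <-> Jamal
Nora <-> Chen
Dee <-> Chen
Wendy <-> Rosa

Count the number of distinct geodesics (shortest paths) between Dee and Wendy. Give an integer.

1

The shortest distance is 2, and the only length-2 path is Dee–Nora–Wendy. So there is exactly 1 shortest path.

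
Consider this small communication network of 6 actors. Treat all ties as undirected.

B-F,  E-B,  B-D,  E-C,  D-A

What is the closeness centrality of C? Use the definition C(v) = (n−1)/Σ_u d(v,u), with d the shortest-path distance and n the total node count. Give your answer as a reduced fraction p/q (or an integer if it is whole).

Distances from C: A:4, B:2, D:3, E:1, F:3. Sum = 13.
n = 6, so closeness = 5/13.

5/13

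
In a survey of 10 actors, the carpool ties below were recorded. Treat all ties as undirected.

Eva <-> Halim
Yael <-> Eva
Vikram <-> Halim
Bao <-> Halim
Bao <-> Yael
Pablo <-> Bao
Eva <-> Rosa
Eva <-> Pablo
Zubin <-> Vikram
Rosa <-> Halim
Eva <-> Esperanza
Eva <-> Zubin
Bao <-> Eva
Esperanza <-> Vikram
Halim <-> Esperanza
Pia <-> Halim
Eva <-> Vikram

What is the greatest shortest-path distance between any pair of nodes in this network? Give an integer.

Eccentricity of each node (its greatest distance to any other): Bao:2, Esperanza:2, Eva:2, Halim:2, Pablo:3, Pia:3, Rosa:2, Vikram:2, Yael:3, Zubin:3.
The maximum eccentricity is 3, realized for instance by the pair Pablo–Pia via Pablo – Bao – Halim – Pia. So the diameter is 3.

3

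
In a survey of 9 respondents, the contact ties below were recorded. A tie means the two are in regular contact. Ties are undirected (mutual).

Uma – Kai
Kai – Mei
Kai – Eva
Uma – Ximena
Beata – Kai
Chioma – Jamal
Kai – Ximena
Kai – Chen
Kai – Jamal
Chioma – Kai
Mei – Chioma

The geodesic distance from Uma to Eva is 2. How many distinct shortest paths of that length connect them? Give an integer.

1

The shortest distance is 2, and the only length-2 path is Uma–Kai–Eva. So there is exactly 1 shortest path.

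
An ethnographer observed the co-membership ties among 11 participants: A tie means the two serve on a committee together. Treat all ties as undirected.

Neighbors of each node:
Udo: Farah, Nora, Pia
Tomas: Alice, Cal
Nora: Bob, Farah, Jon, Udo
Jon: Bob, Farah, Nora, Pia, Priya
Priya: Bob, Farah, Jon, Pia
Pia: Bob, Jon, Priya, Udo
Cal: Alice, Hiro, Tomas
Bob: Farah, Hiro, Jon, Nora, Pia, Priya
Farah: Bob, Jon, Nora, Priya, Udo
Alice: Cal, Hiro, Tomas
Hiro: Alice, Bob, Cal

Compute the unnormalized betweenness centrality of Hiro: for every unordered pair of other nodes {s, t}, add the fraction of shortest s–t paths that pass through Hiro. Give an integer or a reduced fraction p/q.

Pairs whose geodesics pass through Hiro — Pia–Alice: 1; Pia–Cal: 1; Pia–Tomas: 2/2; Jon–Alice: 1; Jon–Cal: 1; Jon–Tomas: 2/2; Udo–Alice: 3/3; Udo–Cal: 3/3; Udo–Tomas: 6/6; Nora–Alice: 1; Nora–Cal: 1; Nora–Tomas: 2/2; Bob–Alice: 1; Bob–Cal: 1 … (+7 more pairs).
All other pairs contribute 0.
Summing the contributions gives betweenness(Hiro) = 21.

21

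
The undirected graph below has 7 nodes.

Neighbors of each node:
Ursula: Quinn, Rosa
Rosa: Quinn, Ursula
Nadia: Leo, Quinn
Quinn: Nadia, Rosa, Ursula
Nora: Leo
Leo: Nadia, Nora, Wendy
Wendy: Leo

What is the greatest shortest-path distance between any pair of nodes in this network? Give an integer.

4

Eccentricity of each node (its greatest distance to any other): Leo:3, Nadia:2, Nora:4, Quinn:3, Rosa:4, Ursula:4, Wendy:4.
The maximum eccentricity is 4, realized for instance by the pair Nora–Ursula via Nora – Leo – Nadia – Quinn – Ursula. So the diameter is 4.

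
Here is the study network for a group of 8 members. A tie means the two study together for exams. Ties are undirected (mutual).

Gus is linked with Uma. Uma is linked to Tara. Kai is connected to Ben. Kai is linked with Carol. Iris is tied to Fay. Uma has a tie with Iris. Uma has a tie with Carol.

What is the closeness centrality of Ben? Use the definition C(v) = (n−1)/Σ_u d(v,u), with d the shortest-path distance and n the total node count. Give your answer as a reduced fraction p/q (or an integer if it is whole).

Distances from Ben: Carol:2, Fay:5, Gus:4, Iris:4, Kai:1, Tara:4, Uma:3. Sum = 23.
n = 8, so closeness = 7/23.

7/23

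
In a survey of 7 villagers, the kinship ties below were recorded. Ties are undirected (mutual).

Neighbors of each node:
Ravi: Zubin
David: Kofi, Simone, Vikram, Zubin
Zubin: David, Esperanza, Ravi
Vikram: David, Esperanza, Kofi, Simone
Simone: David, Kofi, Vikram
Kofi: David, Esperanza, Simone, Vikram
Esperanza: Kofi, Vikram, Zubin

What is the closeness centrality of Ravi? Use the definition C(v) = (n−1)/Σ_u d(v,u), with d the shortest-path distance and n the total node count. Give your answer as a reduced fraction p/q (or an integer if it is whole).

Distances from Ravi: David:2, Esperanza:2, Kofi:3, Simone:3, Vikram:3, Zubin:1. Sum = 14.
n = 7, so closeness = 6/14 = 3/7.

3/7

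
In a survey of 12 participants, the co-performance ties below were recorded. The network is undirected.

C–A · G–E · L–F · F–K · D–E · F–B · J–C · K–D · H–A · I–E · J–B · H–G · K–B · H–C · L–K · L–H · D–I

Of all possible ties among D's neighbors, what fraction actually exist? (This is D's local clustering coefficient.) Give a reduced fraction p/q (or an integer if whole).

D's neighbors: E, I, and K (k = 3).
Possible neighbor pairs: C(3,2) = 3. Edges among them: E–I → e = 1.
Clustering(D) = 1/3.

1/3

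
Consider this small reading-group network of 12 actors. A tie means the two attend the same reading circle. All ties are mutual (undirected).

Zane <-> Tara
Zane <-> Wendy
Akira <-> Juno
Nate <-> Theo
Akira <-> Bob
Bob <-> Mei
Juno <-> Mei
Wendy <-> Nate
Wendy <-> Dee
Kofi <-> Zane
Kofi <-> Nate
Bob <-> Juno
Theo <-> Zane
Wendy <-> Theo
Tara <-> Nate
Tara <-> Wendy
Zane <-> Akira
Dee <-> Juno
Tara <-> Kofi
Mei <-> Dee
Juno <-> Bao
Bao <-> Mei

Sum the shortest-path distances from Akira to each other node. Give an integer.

Distances from Akira: Bao:2, Bob:1, Dee:2, Juno:1, Kofi:2, Mei:2, Nate:3, Tara:2, Theo:2, Wendy:2, Zane:1.
Sum = 2 + 1 + 2 + 1 + 2 + 2 + 3 + 2 + 2 + 2 + 1 = 20.

20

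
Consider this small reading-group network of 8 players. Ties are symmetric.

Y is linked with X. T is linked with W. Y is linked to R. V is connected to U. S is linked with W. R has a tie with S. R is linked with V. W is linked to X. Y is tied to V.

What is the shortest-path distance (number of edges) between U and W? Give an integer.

4

One shortest route is U – V – Y – X – W, which uses 4 edges, and at distance 3 from U we only reach {S, X}, which does not include W. So d(U,W) = 4.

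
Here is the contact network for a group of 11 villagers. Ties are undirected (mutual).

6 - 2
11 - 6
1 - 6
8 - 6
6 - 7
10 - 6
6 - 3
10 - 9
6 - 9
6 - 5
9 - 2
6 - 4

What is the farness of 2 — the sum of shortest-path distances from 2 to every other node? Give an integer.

Distances from 2: 1:2, 3:2, 4:2, 5:2, 6:1, 7:2, 8:2, 9:1, 10:2, 11:2.
Sum = 2 + 2 + 2 + 2 + 1 + 2 + 2 + 1 + 2 + 2 = 18.

18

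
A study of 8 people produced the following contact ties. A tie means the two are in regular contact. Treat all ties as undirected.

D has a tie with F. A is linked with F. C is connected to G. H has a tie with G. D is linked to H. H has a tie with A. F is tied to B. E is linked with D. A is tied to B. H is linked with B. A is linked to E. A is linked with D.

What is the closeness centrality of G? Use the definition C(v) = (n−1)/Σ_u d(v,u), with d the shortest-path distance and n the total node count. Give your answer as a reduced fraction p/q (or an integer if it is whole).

Distances from G: A:2, B:2, C:1, D:2, E:3, F:3, H:1. Sum = 14.
n = 8, so closeness = 7/14 = 1/2.

1/2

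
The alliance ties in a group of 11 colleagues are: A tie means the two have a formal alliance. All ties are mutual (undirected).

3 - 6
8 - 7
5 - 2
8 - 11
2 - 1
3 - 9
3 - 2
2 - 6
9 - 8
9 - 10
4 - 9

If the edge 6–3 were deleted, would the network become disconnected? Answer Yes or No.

Even without that edge, 6 still reaches 3 via 6 – 2 – 3, so the network stays connected. Not a bridge.

No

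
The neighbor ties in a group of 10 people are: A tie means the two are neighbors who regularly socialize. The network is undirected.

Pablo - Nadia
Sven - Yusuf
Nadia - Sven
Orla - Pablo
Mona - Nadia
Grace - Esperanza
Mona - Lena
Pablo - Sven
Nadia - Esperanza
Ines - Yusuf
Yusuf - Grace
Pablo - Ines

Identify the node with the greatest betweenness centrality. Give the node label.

Unnormalized betweenness of each node: Esperanza:11/3, Grace:3/2, Ines:5/3, Lena:0, Mona:8, Nadia:109/6, Orla:0, Pablo:12, Sven:14/3, Yusuf:13/3.
Nadia has the largest value, 109/6, making it the main broker — the node through which the most shortest paths run.

Nadia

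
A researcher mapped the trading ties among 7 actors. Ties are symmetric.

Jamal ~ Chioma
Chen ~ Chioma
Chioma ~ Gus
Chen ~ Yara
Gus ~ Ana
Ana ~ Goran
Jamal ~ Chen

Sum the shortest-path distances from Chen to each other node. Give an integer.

Distances from Chen: Ana:3, Chioma:1, Goran:4, Gus:2, Jamal:1, Yara:1.
Sum = 3 + 1 + 4 + 2 + 1 + 1 = 12.

12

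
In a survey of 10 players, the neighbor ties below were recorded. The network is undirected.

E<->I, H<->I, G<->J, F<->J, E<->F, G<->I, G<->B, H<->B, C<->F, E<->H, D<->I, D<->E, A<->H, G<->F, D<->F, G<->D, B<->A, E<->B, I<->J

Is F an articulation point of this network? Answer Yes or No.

Yes

Removing F leaves {A, B, D, E, G, H, I, and J} with no path to {C}, so the network splits into 2 components. F is a cut vertex.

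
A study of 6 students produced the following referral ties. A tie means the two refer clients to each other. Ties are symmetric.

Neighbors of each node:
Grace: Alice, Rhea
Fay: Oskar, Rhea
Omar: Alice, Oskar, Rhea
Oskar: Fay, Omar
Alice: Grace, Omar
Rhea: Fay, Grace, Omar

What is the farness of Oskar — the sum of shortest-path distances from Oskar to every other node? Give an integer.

9

Distances from Oskar: Alice:2, Fay:1, Grace:3, Omar:1, Rhea:2.
Sum = 2 + 1 + 3 + 1 + 2 = 9.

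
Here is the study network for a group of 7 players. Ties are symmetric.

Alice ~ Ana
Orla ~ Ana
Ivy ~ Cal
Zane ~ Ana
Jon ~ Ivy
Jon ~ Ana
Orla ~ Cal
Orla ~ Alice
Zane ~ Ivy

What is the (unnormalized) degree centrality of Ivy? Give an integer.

3

Ivy is directly tied to Cal, Jon, and Zane. That is 3 neighbors, so the degree of Ivy is 3.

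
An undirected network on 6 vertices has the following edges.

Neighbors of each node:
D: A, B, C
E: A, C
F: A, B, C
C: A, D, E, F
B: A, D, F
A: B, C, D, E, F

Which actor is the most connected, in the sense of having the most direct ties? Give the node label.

A

Degrees — A:5, B:3, C:4, D:3, E:2, F:3.
The maximum is 5, attained only by A.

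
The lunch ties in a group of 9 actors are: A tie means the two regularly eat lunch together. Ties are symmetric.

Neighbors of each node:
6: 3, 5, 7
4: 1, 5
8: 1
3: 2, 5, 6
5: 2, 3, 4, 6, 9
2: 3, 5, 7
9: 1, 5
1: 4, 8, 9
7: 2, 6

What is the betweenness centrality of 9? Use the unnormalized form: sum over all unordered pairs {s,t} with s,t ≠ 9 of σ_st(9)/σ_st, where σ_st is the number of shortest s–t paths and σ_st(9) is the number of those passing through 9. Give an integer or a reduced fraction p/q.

Pairs whose geodesics pass through 9 — 5–1: 1/2; 5–8: 1/2; 2–1: 1/2; 2–8: 1/2; 6–1: 1/2; 6–8: 1/2; 7–1: 2/4; 7–8: 2/4; 3–1: 1/2; 3–8: 1/2.
All other pairs contribute 0.
Summing the contributions gives betweenness(9) = 5.

5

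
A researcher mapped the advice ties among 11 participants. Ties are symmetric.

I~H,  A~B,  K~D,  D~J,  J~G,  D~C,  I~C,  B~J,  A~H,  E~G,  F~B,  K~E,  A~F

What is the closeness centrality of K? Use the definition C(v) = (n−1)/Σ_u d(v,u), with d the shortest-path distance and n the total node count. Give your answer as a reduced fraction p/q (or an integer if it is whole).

Distances from K: A:4, B:3, C:2, D:1, E:1, F:4, G:2, H:4, I:3, J:2. Sum = 26.
n = 11, so closeness = 10/26 = 5/13.

5/13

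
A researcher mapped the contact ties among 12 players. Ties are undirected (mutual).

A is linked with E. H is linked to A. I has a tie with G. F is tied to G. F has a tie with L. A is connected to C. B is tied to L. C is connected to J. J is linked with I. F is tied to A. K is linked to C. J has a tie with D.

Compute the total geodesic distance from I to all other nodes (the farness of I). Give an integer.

29

Distances from I: A:3, B:4, C:2, D:2, E:4, F:2, G:1, H:4, J:1, K:3, L:3.
Sum = 3 + 4 + 2 + 2 + 4 + 2 + 1 + 4 + 1 + 3 + 3 = 29.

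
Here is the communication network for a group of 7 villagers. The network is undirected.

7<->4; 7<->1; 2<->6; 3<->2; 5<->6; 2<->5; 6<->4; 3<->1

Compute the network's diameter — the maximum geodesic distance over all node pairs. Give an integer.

Eccentricity of each node (its greatest distance to any other): 1:3, 2:3, 3:3, 4:3, 5:3, 6:3, 7:3.
The maximum eccentricity is 3, realized for instance by the pair 4–3 via 4 – 6 – 2 – 3. So the diameter is 3.

3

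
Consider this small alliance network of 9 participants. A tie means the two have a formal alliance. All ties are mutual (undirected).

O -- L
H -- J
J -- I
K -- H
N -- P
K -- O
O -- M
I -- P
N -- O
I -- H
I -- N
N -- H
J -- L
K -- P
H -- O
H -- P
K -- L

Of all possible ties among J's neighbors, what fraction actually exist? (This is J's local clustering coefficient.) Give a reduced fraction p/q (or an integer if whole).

J's neighbors: H, I, and L (k = 3).
Possible neighbor pairs: C(3,2) = 3. Edges among them: H–I → e = 1.
Clustering(J) = 1/3.

1/3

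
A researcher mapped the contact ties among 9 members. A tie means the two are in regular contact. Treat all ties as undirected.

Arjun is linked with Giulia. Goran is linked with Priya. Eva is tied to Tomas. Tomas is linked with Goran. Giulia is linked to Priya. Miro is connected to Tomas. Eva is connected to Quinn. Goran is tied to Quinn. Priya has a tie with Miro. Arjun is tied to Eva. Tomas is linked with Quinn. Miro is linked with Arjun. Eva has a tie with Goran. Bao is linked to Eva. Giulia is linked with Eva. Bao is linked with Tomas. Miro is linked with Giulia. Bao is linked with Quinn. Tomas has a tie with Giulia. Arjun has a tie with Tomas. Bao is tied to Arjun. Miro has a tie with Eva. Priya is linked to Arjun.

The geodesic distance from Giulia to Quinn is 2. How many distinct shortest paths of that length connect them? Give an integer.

The shortest distance is 2. The length-2 paths are: Giulia–Eva–Quinn; Giulia–Tomas–Quinn.
That gives 2 distinct shortest paths.

2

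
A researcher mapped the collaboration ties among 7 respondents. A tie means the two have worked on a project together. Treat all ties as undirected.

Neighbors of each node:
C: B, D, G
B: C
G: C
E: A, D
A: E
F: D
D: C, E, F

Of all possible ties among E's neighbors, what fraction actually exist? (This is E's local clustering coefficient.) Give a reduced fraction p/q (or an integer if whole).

E's neighbors: A and D (k = 2).
Possible neighbor pairs: C(2,2) = 1. Edges among them: none → e = 0.
Clustering(E) = 0/1.

0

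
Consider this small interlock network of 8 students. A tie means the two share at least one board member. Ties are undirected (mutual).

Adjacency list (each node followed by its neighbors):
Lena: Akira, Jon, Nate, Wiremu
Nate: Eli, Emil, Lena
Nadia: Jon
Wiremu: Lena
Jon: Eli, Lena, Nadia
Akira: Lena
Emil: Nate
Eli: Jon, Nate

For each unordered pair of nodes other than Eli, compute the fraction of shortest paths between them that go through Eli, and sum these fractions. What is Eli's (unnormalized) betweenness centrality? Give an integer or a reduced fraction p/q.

2

Pairs whose geodesics pass through Eli — Nate–Jon: 1/2; Nate–Nadia: 1/2; Emil–Jon: 1/2; Emil–Nadia: 1/2.
All other pairs contribute 0.
Summing the contributions gives betweenness(Eli) = 2.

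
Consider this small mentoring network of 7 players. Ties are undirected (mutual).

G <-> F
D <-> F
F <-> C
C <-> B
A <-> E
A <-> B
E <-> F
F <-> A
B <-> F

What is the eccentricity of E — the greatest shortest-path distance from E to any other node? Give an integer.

Distances from E: A:1, B:2, C:2, D:2, F:1, G:2.
The largest is 2 (to B, D, C, and G), so the eccentricity of E is 2.

2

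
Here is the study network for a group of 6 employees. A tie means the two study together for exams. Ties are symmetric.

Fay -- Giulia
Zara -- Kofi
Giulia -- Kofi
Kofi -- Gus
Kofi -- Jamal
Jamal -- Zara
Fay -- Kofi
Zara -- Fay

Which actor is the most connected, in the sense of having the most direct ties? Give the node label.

Degrees — Fay:3, Giulia:2, Gus:1, Jamal:2, Kofi:5, Zara:3.
The maximum is 5, attained only by Kofi.

Kofi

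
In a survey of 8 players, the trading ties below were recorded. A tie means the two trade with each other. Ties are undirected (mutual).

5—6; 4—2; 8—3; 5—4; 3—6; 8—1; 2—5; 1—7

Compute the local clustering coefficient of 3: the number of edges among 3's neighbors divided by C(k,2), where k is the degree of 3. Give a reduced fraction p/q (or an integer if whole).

3's neighbors: 6 and 8 (k = 2).
Possible neighbor pairs: C(2,2) = 1. Edges among them: none → e = 0.
Clustering(3) = 0/1.

0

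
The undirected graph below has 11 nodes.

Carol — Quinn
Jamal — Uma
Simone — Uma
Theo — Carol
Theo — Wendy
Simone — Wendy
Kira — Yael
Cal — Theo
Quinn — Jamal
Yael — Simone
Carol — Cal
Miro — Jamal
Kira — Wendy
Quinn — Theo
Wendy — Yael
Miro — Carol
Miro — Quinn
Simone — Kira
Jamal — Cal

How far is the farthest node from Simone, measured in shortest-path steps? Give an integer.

Distances from Simone: Cal:3, Carol:3, Jamal:2, Kira:1, Miro:3, Quinn:3, Theo:2, Uma:1, Wendy:1, Yael:1.
The largest is 3 (to Quinn, Carol, Cal, and Miro), so the eccentricity of Simone is 3.

3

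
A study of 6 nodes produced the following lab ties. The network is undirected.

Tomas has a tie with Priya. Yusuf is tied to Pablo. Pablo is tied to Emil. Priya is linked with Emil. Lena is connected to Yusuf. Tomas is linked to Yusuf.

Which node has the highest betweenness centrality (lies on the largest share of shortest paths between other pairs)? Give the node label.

Unnormalized betweenness of each node: Emil:1, Lena:0, Pablo:2, Priya:1, Tomas:2, Yusuf:5.
Yusuf has the largest value, 5, making it the main broker — the node through which the most shortest paths run.

Yusuf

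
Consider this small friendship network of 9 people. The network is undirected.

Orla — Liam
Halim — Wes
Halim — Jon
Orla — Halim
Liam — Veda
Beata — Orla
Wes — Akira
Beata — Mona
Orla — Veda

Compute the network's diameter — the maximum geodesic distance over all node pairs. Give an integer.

Eccentricity of each node (its greatest distance to any other): Akira:5, Beata:4, Halim:3, Jon:4, Liam:4, Mona:5, Orla:3, Veda:4, Wes:4.
The maximum eccentricity is 5, realized for instance by the pair Mona–Akira via Mona – Beata – Orla – Halim – Wes – Akira. So the diameter is 5.

5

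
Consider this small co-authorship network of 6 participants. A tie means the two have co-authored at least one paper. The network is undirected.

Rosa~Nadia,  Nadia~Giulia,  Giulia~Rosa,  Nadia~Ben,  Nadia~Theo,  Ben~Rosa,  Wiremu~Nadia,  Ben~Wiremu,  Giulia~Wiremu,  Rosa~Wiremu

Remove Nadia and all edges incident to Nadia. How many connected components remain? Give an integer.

2

Without Nadia, the remaining ties split the others into: {Theo}; {Ben, Giulia, Rosa, Wiremu}.
That's 2 separate components.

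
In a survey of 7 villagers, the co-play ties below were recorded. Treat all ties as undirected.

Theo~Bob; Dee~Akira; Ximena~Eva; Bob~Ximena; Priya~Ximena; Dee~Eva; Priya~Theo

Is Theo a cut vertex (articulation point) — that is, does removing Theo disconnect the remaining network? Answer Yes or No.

No

Even without Theo, every remaining node can still reach every other (the residual graph is connected), so Theo is not a cut vertex.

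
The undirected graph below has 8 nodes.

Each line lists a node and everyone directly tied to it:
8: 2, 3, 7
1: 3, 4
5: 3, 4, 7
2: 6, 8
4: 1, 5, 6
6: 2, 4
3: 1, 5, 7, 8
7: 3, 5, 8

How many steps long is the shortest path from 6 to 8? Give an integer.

One shortest route is 6 – 2 – 8, which uses 2 edges, and 6 and 8 are not directly tied, so nothing shorter exists. So d(6,8) = 2.

2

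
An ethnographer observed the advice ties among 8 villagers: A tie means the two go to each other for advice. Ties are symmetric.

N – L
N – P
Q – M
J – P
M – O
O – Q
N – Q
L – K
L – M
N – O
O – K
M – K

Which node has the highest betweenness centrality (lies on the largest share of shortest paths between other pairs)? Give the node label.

Unnormalized betweenness of each node: J:0, K:1/3, L:5/2, M:4/3, N:65/6, O:3, P:6, Q:1.
N has the largest value, 65/6, making it the main broker — the node through which the most shortest paths run.

N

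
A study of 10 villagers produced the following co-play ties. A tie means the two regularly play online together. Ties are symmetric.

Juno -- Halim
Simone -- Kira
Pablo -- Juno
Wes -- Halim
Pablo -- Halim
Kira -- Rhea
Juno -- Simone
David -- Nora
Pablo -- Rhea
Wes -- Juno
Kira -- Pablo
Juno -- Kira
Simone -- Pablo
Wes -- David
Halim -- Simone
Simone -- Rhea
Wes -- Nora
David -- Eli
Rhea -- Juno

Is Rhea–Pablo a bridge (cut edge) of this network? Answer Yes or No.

Even without that edge, Rhea still reaches Pablo via Rhea – Simone – Pablo, so the network stays connected. Not a bridge.

No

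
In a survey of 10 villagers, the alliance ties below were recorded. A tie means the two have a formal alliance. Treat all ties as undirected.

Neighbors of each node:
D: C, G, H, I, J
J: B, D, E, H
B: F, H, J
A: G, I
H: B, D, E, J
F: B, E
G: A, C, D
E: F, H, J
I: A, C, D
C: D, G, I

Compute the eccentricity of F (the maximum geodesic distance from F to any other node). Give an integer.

5

Distances from F: A:5, B:1, C:4, D:3, E:1, G:4, H:2, I:4, J:2.
The largest is 5 (to A), so the eccentricity of F is 5.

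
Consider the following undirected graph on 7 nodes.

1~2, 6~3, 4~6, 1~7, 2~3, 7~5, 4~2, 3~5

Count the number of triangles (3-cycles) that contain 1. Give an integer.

0

1's neighbors are 2 and 7, but none of them are tied to each other, so no triangle contains 1.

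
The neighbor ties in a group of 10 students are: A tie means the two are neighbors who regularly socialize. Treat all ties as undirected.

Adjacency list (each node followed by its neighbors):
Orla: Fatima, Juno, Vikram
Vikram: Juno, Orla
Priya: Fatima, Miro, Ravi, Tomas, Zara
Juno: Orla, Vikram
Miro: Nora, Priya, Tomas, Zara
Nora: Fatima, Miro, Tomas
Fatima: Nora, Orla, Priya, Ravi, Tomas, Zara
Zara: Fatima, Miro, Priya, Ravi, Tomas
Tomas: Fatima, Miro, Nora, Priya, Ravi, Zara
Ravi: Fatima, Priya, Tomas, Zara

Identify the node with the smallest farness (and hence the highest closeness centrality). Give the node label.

Fatima

Farness (sum of distances to all others) for each node — Fatima:12, Juno:23, Miro:19, Nora:17, Orla:16, Priya:15, Ravi:16, Tomas:14, Vikram:23, Zara:15.
The smallest farness is 12, for Fatima, so Fatima has the highest closeness.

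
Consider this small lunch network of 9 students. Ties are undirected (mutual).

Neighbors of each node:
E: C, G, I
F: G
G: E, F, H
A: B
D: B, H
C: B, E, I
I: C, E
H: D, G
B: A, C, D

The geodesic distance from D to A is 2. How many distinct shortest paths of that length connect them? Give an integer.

The shortest distance is 2, and the only length-2 path is D–B–A. So there is exactly 1 shortest path.

1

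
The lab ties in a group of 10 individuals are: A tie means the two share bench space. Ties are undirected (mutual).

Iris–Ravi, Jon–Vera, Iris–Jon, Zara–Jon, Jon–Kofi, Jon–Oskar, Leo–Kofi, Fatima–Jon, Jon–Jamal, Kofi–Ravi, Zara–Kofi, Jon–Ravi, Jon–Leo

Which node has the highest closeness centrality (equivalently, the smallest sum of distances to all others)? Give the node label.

Farness (sum of distances to all others) for each node — Fatima:17, Iris:16, Jamal:17, Jon:9, Kofi:14, Leo:16, Oskar:17, Ravi:15, Vera:17, Zara:16.
The smallest farness is 9, for Jon, so Jon has the highest closeness.

Jon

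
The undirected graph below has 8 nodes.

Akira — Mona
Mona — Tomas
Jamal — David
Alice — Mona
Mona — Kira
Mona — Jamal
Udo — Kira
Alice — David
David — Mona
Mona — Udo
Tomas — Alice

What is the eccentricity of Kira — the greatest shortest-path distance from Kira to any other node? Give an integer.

2

Distances from Kira: Akira:2, Alice:2, David:2, Jamal:2, Mona:1, Tomas:2, Udo:1.
The largest is 2 (to Tomas, Akira, Alice, David, and Jamal), so the eccentricity of Kira is 2.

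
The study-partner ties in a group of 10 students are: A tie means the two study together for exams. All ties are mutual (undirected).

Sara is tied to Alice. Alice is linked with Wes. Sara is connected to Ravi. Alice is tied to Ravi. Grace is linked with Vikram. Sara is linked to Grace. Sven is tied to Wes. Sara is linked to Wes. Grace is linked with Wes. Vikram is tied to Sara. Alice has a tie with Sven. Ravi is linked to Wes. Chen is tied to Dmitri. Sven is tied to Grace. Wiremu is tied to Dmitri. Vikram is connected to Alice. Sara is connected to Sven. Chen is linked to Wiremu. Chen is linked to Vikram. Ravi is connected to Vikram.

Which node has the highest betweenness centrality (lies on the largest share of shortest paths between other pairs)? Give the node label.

Unnormalized betweenness of each node: Alice:8/3, Chen:14, Dmitri:0, Grace:7/3, Ravi:1, Sara:13/4, Sven:1/4, Vikram:223/12, Wes:11/12, Wiremu:0.
Vikram has the largest value, 223/12, making it the main broker — the node through which the most shortest paths run.

Vikram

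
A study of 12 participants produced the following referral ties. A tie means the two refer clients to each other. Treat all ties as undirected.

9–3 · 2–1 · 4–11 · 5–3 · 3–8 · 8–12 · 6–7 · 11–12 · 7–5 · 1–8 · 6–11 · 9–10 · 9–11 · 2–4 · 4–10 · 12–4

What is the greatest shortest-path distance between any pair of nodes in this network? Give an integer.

Eccentricity of each node (its greatest distance to any other): 1:4, 2:4, 3:3, 4:4, 5:4, 6:4, 7:4, 8:3, 9:3, 10:4, 11:3, 12:3.
The maximum eccentricity is 4, realized for instance by the pair 2–7 via 2 – 4 – 11 – 6 – 7. So the diameter is 4.

4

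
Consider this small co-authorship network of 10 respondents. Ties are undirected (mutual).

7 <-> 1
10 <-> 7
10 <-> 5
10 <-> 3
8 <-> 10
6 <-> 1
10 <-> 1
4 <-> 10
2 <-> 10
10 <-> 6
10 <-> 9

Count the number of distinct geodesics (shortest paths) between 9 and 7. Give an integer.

The shortest distance is 2, and the only length-2 path is 9–10–7. So there is exactly 1 shortest path.

1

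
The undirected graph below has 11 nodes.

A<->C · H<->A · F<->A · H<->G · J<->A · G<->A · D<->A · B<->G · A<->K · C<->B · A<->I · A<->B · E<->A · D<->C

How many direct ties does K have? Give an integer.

K is directly tied to A. That is 1 neighbor, so the degree of K is 1.

1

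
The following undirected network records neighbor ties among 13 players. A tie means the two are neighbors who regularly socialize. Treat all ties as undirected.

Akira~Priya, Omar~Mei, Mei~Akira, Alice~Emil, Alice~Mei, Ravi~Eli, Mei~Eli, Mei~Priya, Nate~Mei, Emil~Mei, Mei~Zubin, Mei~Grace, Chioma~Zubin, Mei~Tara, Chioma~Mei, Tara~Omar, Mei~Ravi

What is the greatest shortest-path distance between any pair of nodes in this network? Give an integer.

Eccentricity of each node (its greatest distance to any other): Akira:2, Alice:2, Chioma:2, Eli:2, Emil:2, Grace:2, Mei:1, Nate:2, Omar:2, Priya:2, Ravi:2, Tara:2, Zubin:2.
The maximum eccentricity is 2, realized for instance by the pair Omar–Priya via Omar – Mei – Priya. So the diameter is 2.

2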